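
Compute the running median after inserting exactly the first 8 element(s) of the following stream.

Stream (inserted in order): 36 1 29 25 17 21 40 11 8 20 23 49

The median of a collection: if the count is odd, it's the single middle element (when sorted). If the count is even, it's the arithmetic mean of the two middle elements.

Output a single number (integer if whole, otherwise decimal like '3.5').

Answer: 23

Derivation:
Step 1: insert 36 -> lo=[36] (size 1, max 36) hi=[] (size 0) -> median=36
Step 2: insert 1 -> lo=[1] (size 1, max 1) hi=[36] (size 1, min 36) -> median=18.5
Step 3: insert 29 -> lo=[1, 29] (size 2, max 29) hi=[36] (size 1, min 36) -> median=29
Step 4: insert 25 -> lo=[1, 25] (size 2, max 25) hi=[29, 36] (size 2, min 29) -> median=27
Step 5: insert 17 -> lo=[1, 17, 25] (size 3, max 25) hi=[29, 36] (size 2, min 29) -> median=25
Step 6: insert 21 -> lo=[1, 17, 21] (size 3, max 21) hi=[25, 29, 36] (size 3, min 25) -> median=23
Step 7: insert 40 -> lo=[1, 17, 21, 25] (size 4, max 25) hi=[29, 36, 40] (size 3, min 29) -> median=25
Step 8: insert 11 -> lo=[1, 11, 17, 21] (size 4, max 21) hi=[25, 29, 36, 40] (size 4, min 25) -> median=23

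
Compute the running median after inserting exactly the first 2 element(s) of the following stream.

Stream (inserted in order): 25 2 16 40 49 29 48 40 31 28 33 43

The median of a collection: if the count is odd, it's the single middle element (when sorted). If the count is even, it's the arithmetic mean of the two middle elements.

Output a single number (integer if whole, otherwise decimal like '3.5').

Answer: 13.5

Derivation:
Step 1: insert 25 -> lo=[25] (size 1, max 25) hi=[] (size 0) -> median=25
Step 2: insert 2 -> lo=[2] (size 1, max 2) hi=[25] (size 1, min 25) -> median=13.5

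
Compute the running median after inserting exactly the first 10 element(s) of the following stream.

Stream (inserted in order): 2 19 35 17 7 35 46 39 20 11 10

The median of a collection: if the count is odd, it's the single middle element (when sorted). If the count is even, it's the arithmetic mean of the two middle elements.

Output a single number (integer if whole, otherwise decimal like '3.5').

Answer: 19.5

Derivation:
Step 1: insert 2 -> lo=[2] (size 1, max 2) hi=[] (size 0) -> median=2
Step 2: insert 19 -> lo=[2] (size 1, max 2) hi=[19] (size 1, min 19) -> median=10.5
Step 3: insert 35 -> lo=[2, 19] (size 2, max 19) hi=[35] (size 1, min 35) -> median=19
Step 4: insert 17 -> lo=[2, 17] (size 2, max 17) hi=[19, 35] (size 2, min 19) -> median=18
Step 5: insert 7 -> lo=[2, 7, 17] (size 3, max 17) hi=[19, 35] (size 2, min 19) -> median=17
Step 6: insert 35 -> lo=[2, 7, 17] (size 3, max 17) hi=[19, 35, 35] (size 3, min 19) -> median=18
Step 7: insert 46 -> lo=[2, 7, 17, 19] (size 4, max 19) hi=[35, 35, 46] (size 3, min 35) -> median=19
Step 8: insert 39 -> lo=[2, 7, 17, 19] (size 4, max 19) hi=[35, 35, 39, 46] (size 4, min 35) -> median=27
Step 9: insert 20 -> lo=[2, 7, 17, 19, 20] (size 5, max 20) hi=[35, 35, 39, 46] (size 4, min 35) -> median=20
Step 10: insert 11 -> lo=[2, 7, 11, 17, 19] (size 5, max 19) hi=[20, 35, 35, 39, 46] (size 5, min 20) -> median=19.5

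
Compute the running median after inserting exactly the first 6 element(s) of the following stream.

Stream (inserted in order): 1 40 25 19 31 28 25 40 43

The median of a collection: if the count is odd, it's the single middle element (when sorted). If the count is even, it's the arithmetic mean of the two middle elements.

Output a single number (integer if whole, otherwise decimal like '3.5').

Step 1: insert 1 -> lo=[1] (size 1, max 1) hi=[] (size 0) -> median=1
Step 2: insert 40 -> lo=[1] (size 1, max 1) hi=[40] (size 1, min 40) -> median=20.5
Step 3: insert 25 -> lo=[1, 25] (size 2, max 25) hi=[40] (size 1, min 40) -> median=25
Step 4: insert 19 -> lo=[1, 19] (size 2, max 19) hi=[25, 40] (size 2, min 25) -> median=22
Step 5: insert 31 -> lo=[1, 19, 25] (size 3, max 25) hi=[31, 40] (size 2, min 31) -> median=25
Step 6: insert 28 -> lo=[1, 19, 25] (size 3, max 25) hi=[28, 31, 40] (size 3, min 28) -> median=26.5

Answer: 26.5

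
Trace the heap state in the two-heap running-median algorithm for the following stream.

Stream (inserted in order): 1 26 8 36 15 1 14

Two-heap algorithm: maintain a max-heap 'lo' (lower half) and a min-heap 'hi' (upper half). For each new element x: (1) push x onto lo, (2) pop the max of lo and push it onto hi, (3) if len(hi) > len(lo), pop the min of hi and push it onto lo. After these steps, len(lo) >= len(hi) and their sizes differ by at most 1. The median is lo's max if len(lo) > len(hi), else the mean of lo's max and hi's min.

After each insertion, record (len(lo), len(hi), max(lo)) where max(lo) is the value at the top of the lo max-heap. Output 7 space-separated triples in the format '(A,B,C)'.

Step 1: insert 1 -> lo=[1] hi=[] -> (len(lo)=1, len(hi)=0, max(lo)=1)
Step 2: insert 26 -> lo=[1] hi=[26] -> (len(lo)=1, len(hi)=1, max(lo)=1)
Step 3: insert 8 -> lo=[1, 8] hi=[26] -> (len(lo)=2, len(hi)=1, max(lo)=8)
Step 4: insert 36 -> lo=[1, 8] hi=[26, 36] -> (len(lo)=2, len(hi)=2, max(lo)=8)
Step 5: insert 15 -> lo=[1, 8, 15] hi=[26, 36] -> (len(lo)=3, len(hi)=2, max(lo)=15)
Step 6: insert 1 -> lo=[1, 1, 8] hi=[15, 26, 36] -> (len(lo)=3, len(hi)=3, max(lo)=8)
Step 7: insert 14 -> lo=[1, 1, 8, 14] hi=[15, 26, 36] -> (len(lo)=4, len(hi)=3, max(lo)=14)

Answer: (1,0,1) (1,1,1) (2,1,8) (2,2,8) (3,2,15) (3,3,8) (4,3,14)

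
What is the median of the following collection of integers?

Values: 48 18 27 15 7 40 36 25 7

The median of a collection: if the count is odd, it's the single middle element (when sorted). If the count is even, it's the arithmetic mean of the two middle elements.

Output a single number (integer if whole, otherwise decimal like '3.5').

Step 1: insert 48 -> lo=[48] (size 1, max 48) hi=[] (size 0) -> median=48
Step 2: insert 18 -> lo=[18] (size 1, max 18) hi=[48] (size 1, min 48) -> median=33
Step 3: insert 27 -> lo=[18, 27] (size 2, max 27) hi=[48] (size 1, min 48) -> median=27
Step 4: insert 15 -> lo=[15, 18] (size 2, max 18) hi=[27, 48] (size 2, min 27) -> median=22.5
Step 5: insert 7 -> lo=[7, 15, 18] (size 3, max 18) hi=[27, 48] (size 2, min 27) -> median=18
Step 6: insert 40 -> lo=[7, 15, 18] (size 3, max 18) hi=[27, 40, 48] (size 3, min 27) -> median=22.5
Step 7: insert 36 -> lo=[7, 15, 18, 27] (size 4, max 27) hi=[36, 40, 48] (size 3, min 36) -> median=27
Step 8: insert 25 -> lo=[7, 15, 18, 25] (size 4, max 25) hi=[27, 36, 40, 48] (size 4, min 27) -> median=26
Step 9: insert 7 -> lo=[7, 7, 15, 18, 25] (size 5, max 25) hi=[27, 36, 40, 48] (size 4, min 27) -> median=25

Answer: 25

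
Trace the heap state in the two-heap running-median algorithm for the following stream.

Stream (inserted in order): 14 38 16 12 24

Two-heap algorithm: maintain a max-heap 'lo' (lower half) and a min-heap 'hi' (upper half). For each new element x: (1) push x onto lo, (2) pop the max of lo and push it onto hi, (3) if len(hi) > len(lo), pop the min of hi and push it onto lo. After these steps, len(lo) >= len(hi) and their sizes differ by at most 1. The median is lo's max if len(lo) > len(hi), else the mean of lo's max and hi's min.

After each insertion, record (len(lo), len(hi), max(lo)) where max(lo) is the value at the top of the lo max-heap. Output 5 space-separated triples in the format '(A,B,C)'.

Step 1: insert 14 -> lo=[14] hi=[] -> (len(lo)=1, len(hi)=0, max(lo)=14)
Step 2: insert 38 -> lo=[14] hi=[38] -> (len(lo)=1, len(hi)=1, max(lo)=14)
Step 3: insert 16 -> lo=[14, 16] hi=[38] -> (len(lo)=2, len(hi)=1, max(lo)=16)
Step 4: insert 12 -> lo=[12, 14] hi=[16, 38] -> (len(lo)=2, len(hi)=2, max(lo)=14)
Step 5: insert 24 -> lo=[12, 14, 16] hi=[24, 38] -> (len(lo)=3, len(hi)=2, max(lo)=16)

Answer: (1,0,14) (1,1,14) (2,1,16) (2,2,14) (3,2,16)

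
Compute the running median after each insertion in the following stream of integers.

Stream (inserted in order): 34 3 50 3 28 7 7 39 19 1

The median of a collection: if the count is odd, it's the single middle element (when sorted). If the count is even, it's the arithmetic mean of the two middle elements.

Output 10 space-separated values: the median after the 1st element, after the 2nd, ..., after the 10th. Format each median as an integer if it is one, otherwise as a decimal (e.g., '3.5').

Answer: 34 18.5 34 18.5 28 17.5 7 17.5 19 13

Derivation:
Step 1: insert 34 -> lo=[34] (size 1, max 34) hi=[] (size 0) -> median=34
Step 2: insert 3 -> lo=[3] (size 1, max 3) hi=[34] (size 1, min 34) -> median=18.5
Step 3: insert 50 -> lo=[3, 34] (size 2, max 34) hi=[50] (size 1, min 50) -> median=34
Step 4: insert 3 -> lo=[3, 3] (size 2, max 3) hi=[34, 50] (size 2, min 34) -> median=18.5
Step 5: insert 28 -> lo=[3, 3, 28] (size 3, max 28) hi=[34, 50] (size 2, min 34) -> median=28
Step 6: insert 7 -> lo=[3, 3, 7] (size 3, max 7) hi=[28, 34, 50] (size 3, min 28) -> median=17.5
Step 7: insert 7 -> lo=[3, 3, 7, 7] (size 4, max 7) hi=[28, 34, 50] (size 3, min 28) -> median=7
Step 8: insert 39 -> lo=[3, 3, 7, 7] (size 4, max 7) hi=[28, 34, 39, 50] (size 4, min 28) -> median=17.5
Step 9: insert 19 -> lo=[3, 3, 7, 7, 19] (size 5, max 19) hi=[28, 34, 39, 50] (size 4, min 28) -> median=19
Step 10: insert 1 -> lo=[1, 3, 3, 7, 7] (size 5, max 7) hi=[19, 28, 34, 39, 50] (size 5, min 19) -> median=13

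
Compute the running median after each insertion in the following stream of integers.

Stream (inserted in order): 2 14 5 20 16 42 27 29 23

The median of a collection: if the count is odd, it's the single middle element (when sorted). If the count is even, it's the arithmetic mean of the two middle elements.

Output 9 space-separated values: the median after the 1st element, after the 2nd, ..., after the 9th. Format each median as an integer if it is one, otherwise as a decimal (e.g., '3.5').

Answer: 2 8 5 9.5 14 15 16 18 20

Derivation:
Step 1: insert 2 -> lo=[2] (size 1, max 2) hi=[] (size 0) -> median=2
Step 2: insert 14 -> lo=[2] (size 1, max 2) hi=[14] (size 1, min 14) -> median=8
Step 3: insert 5 -> lo=[2, 5] (size 2, max 5) hi=[14] (size 1, min 14) -> median=5
Step 4: insert 20 -> lo=[2, 5] (size 2, max 5) hi=[14, 20] (size 2, min 14) -> median=9.5
Step 5: insert 16 -> lo=[2, 5, 14] (size 3, max 14) hi=[16, 20] (size 2, min 16) -> median=14
Step 6: insert 42 -> lo=[2, 5, 14] (size 3, max 14) hi=[16, 20, 42] (size 3, min 16) -> median=15
Step 7: insert 27 -> lo=[2, 5, 14, 16] (size 4, max 16) hi=[20, 27, 42] (size 3, min 20) -> median=16
Step 8: insert 29 -> lo=[2, 5, 14, 16] (size 4, max 16) hi=[20, 27, 29, 42] (size 4, min 20) -> median=18
Step 9: insert 23 -> lo=[2, 5, 14, 16, 20] (size 5, max 20) hi=[23, 27, 29, 42] (size 4, min 23) -> median=20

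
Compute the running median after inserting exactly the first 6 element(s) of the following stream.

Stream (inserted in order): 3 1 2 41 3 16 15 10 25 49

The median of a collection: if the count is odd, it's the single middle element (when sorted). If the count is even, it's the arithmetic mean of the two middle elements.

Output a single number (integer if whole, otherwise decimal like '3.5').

Step 1: insert 3 -> lo=[3] (size 1, max 3) hi=[] (size 0) -> median=3
Step 2: insert 1 -> lo=[1] (size 1, max 1) hi=[3] (size 1, min 3) -> median=2
Step 3: insert 2 -> lo=[1, 2] (size 2, max 2) hi=[3] (size 1, min 3) -> median=2
Step 4: insert 41 -> lo=[1, 2] (size 2, max 2) hi=[3, 41] (size 2, min 3) -> median=2.5
Step 5: insert 3 -> lo=[1, 2, 3] (size 3, max 3) hi=[3, 41] (size 2, min 3) -> median=3
Step 6: insert 16 -> lo=[1, 2, 3] (size 3, max 3) hi=[3, 16, 41] (size 3, min 3) -> median=3

Answer: 3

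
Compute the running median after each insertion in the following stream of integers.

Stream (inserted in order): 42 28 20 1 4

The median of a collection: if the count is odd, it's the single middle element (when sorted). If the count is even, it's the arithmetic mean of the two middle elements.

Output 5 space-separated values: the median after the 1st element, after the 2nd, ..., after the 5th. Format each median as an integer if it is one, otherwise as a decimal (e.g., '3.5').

Step 1: insert 42 -> lo=[42] (size 1, max 42) hi=[] (size 0) -> median=42
Step 2: insert 28 -> lo=[28] (size 1, max 28) hi=[42] (size 1, min 42) -> median=35
Step 3: insert 20 -> lo=[20, 28] (size 2, max 28) hi=[42] (size 1, min 42) -> median=28
Step 4: insert 1 -> lo=[1, 20] (size 2, max 20) hi=[28, 42] (size 2, min 28) -> median=24
Step 5: insert 4 -> lo=[1, 4, 20] (size 3, max 20) hi=[28, 42] (size 2, min 28) -> median=20

Answer: 42 35 28 24 20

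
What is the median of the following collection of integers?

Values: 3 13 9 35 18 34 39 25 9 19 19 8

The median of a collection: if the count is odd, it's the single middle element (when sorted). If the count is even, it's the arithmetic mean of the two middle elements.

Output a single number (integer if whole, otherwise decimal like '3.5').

Step 1: insert 3 -> lo=[3] (size 1, max 3) hi=[] (size 0) -> median=3
Step 2: insert 13 -> lo=[3] (size 1, max 3) hi=[13] (size 1, min 13) -> median=8
Step 3: insert 9 -> lo=[3, 9] (size 2, max 9) hi=[13] (size 1, min 13) -> median=9
Step 4: insert 35 -> lo=[3, 9] (size 2, max 9) hi=[13, 35] (size 2, min 13) -> median=11
Step 5: insert 18 -> lo=[3, 9, 13] (size 3, max 13) hi=[18, 35] (size 2, min 18) -> median=13
Step 6: insert 34 -> lo=[3, 9, 13] (size 3, max 13) hi=[18, 34, 35] (size 3, min 18) -> median=15.5
Step 7: insert 39 -> lo=[3, 9, 13, 18] (size 4, max 18) hi=[34, 35, 39] (size 3, min 34) -> median=18
Step 8: insert 25 -> lo=[3, 9, 13, 18] (size 4, max 18) hi=[25, 34, 35, 39] (size 4, min 25) -> median=21.5
Step 9: insert 9 -> lo=[3, 9, 9, 13, 18] (size 5, max 18) hi=[25, 34, 35, 39] (size 4, min 25) -> median=18
Step 10: insert 19 -> lo=[3, 9, 9, 13, 18] (size 5, max 18) hi=[19, 25, 34, 35, 39] (size 5, min 19) -> median=18.5
Step 11: insert 19 -> lo=[3, 9, 9, 13, 18, 19] (size 6, max 19) hi=[19, 25, 34, 35, 39] (size 5, min 19) -> median=19
Step 12: insert 8 -> lo=[3, 8, 9, 9, 13, 18] (size 6, max 18) hi=[19, 19, 25, 34, 35, 39] (size 6, min 19) -> median=18.5

Answer: 18.5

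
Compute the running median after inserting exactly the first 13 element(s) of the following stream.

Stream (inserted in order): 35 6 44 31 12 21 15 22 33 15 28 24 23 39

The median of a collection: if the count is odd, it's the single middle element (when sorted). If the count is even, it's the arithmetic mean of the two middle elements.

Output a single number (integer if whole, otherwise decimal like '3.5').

Answer: 23

Derivation:
Step 1: insert 35 -> lo=[35] (size 1, max 35) hi=[] (size 0) -> median=35
Step 2: insert 6 -> lo=[6] (size 1, max 6) hi=[35] (size 1, min 35) -> median=20.5
Step 3: insert 44 -> lo=[6, 35] (size 2, max 35) hi=[44] (size 1, min 44) -> median=35
Step 4: insert 31 -> lo=[6, 31] (size 2, max 31) hi=[35, 44] (size 2, min 35) -> median=33
Step 5: insert 12 -> lo=[6, 12, 31] (size 3, max 31) hi=[35, 44] (size 2, min 35) -> median=31
Step 6: insert 21 -> lo=[6, 12, 21] (size 3, max 21) hi=[31, 35, 44] (size 3, min 31) -> median=26
Step 7: insert 15 -> lo=[6, 12, 15, 21] (size 4, max 21) hi=[31, 35, 44] (size 3, min 31) -> median=21
Step 8: insert 22 -> lo=[6, 12, 15, 21] (size 4, max 21) hi=[22, 31, 35, 44] (size 4, min 22) -> median=21.5
Step 9: insert 33 -> lo=[6, 12, 15, 21, 22] (size 5, max 22) hi=[31, 33, 35, 44] (size 4, min 31) -> median=22
Step 10: insert 15 -> lo=[6, 12, 15, 15, 21] (size 5, max 21) hi=[22, 31, 33, 35, 44] (size 5, min 22) -> median=21.5
Step 11: insert 28 -> lo=[6, 12, 15, 15, 21, 22] (size 6, max 22) hi=[28, 31, 33, 35, 44] (size 5, min 28) -> median=22
Step 12: insert 24 -> lo=[6, 12, 15, 15, 21, 22] (size 6, max 22) hi=[24, 28, 31, 33, 35, 44] (size 6, min 24) -> median=23
Step 13: insert 23 -> lo=[6, 12, 15, 15, 21, 22, 23] (size 7, max 23) hi=[24, 28, 31, 33, 35, 44] (size 6, min 24) -> median=23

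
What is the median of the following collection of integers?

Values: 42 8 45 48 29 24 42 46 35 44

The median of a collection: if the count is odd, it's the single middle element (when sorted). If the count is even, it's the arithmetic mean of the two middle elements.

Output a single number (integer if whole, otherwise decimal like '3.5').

Answer: 42

Derivation:
Step 1: insert 42 -> lo=[42] (size 1, max 42) hi=[] (size 0) -> median=42
Step 2: insert 8 -> lo=[8] (size 1, max 8) hi=[42] (size 1, min 42) -> median=25
Step 3: insert 45 -> lo=[8, 42] (size 2, max 42) hi=[45] (size 1, min 45) -> median=42
Step 4: insert 48 -> lo=[8, 42] (size 2, max 42) hi=[45, 48] (size 2, min 45) -> median=43.5
Step 5: insert 29 -> lo=[8, 29, 42] (size 3, max 42) hi=[45, 48] (size 2, min 45) -> median=42
Step 6: insert 24 -> lo=[8, 24, 29] (size 3, max 29) hi=[42, 45, 48] (size 3, min 42) -> median=35.5
Step 7: insert 42 -> lo=[8, 24, 29, 42] (size 4, max 42) hi=[42, 45, 48] (size 3, min 42) -> median=42
Step 8: insert 46 -> lo=[8, 24, 29, 42] (size 4, max 42) hi=[42, 45, 46, 48] (size 4, min 42) -> median=42
Step 9: insert 35 -> lo=[8, 24, 29, 35, 42] (size 5, max 42) hi=[42, 45, 46, 48] (size 4, min 42) -> median=42
Step 10: insert 44 -> lo=[8, 24, 29, 35, 42] (size 5, max 42) hi=[42, 44, 45, 46, 48] (size 5, min 42) -> median=42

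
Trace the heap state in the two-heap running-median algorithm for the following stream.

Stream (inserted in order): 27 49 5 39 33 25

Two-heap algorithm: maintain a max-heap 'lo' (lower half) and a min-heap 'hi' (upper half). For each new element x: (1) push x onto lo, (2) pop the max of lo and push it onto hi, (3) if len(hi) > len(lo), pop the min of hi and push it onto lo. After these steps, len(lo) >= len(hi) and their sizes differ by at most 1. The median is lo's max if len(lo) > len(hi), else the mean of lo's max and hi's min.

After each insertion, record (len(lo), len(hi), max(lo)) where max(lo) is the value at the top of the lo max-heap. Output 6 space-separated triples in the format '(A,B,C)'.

Step 1: insert 27 -> lo=[27] hi=[] -> (len(lo)=1, len(hi)=0, max(lo)=27)
Step 2: insert 49 -> lo=[27] hi=[49] -> (len(lo)=1, len(hi)=1, max(lo)=27)
Step 3: insert 5 -> lo=[5, 27] hi=[49] -> (len(lo)=2, len(hi)=1, max(lo)=27)
Step 4: insert 39 -> lo=[5, 27] hi=[39, 49] -> (len(lo)=2, len(hi)=2, max(lo)=27)
Step 5: insert 33 -> lo=[5, 27, 33] hi=[39, 49] -> (len(lo)=3, len(hi)=2, max(lo)=33)
Step 6: insert 25 -> lo=[5, 25, 27] hi=[33, 39, 49] -> (len(lo)=3, len(hi)=3, max(lo)=27)

Answer: (1,0,27) (1,1,27) (2,1,27) (2,2,27) (3,2,33) (3,3,27)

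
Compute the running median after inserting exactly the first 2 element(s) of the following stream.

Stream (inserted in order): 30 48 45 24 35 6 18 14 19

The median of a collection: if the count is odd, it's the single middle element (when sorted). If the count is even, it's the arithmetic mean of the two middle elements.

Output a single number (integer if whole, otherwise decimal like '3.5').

Answer: 39

Derivation:
Step 1: insert 30 -> lo=[30] (size 1, max 30) hi=[] (size 0) -> median=30
Step 2: insert 48 -> lo=[30] (size 1, max 30) hi=[48] (size 1, min 48) -> median=39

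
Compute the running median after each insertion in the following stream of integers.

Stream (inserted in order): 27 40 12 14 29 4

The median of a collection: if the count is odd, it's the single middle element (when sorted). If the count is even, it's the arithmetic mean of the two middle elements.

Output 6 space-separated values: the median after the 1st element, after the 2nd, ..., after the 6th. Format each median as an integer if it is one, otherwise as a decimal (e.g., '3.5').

Step 1: insert 27 -> lo=[27] (size 1, max 27) hi=[] (size 0) -> median=27
Step 2: insert 40 -> lo=[27] (size 1, max 27) hi=[40] (size 1, min 40) -> median=33.5
Step 3: insert 12 -> lo=[12, 27] (size 2, max 27) hi=[40] (size 1, min 40) -> median=27
Step 4: insert 14 -> lo=[12, 14] (size 2, max 14) hi=[27, 40] (size 2, min 27) -> median=20.5
Step 5: insert 29 -> lo=[12, 14, 27] (size 3, max 27) hi=[29, 40] (size 2, min 29) -> median=27
Step 6: insert 4 -> lo=[4, 12, 14] (size 3, max 14) hi=[27, 29, 40] (size 3, min 27) -> median=20.5

Answer: 27 33.5 27 20.5 27 20.5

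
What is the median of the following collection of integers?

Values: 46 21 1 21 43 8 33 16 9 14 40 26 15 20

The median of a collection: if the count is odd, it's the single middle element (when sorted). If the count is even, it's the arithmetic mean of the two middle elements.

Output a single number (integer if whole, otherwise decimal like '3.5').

Answer: 20.5

Derivation:
Step 1: insert 46 -> lo=[46] (size 1, max 46) hi=[] (size 0) -> median=46
Step 2: insert 21 -> lo=[21] (size 1, max 21) hi=[46] (size 1, min 46) -> median=33.5
Step 3: insert 1 -> lo=[1, 21] (size 2, max 21) hi=[46] (size 1, min 46) -> median=21
Step 4: insert 21 -> lo=[1, 21] (size 2, max 21) hi=[21, 46] (size 2, min 21) -> median=21
Step 5: insert 43 -> lo=[1, 21, 21] (size 3, max 21) hi=[43, 46] (size 2, min 43) -> median=21
Step 6: insert 8 -> lo=[1, 8, 21] (size 3, max 21) hi=[21, 43, 46] (size 3, min 21) -> median=21
Step 7: insert 33 -> lo=[1, 8, 21, 21] (size 4, max 21) hi=[33, 43, 46] (size 3, min 33) -> median=21
Step 8: insert 16 -> lo=[1, 8, 16, 21] (size 4, max 21) hi=[21, 33, 43, 46] (size 4, min 21) -> median=21
Step 9: insert 9 -> lo=[1, 8, 9, 16, 21] (size 5, max 21) hi=[21, 33, 43, 46] (size 4, min 21) -> median=21
Step 10: insert 14 -> lo=[1, 8, 9, 14, 16] (size 5, max 16) hi=[21, 21, 33, 43, 46] (size 5, min 21) -> median=18.5
Step 11: insert 40 -> lo=[1, 8, 9, 14, 16, 21] (size 6, max 21) hi=[21, 33, 40, 43, 46] (size 5, min 21) -> median=21
Step 12: insert 26 -> lo=[1, 8, 9, 14, 16, 21] (size 6, max 21) hi=[21, 26, 33, 40, 43, 46] (size 6, min 21) -> median=21
Step 13: insert 15 -> lo=[1, 8, 9, 14, 15, 16, 21] (size 7, max 21) hi=[21, 26, 33, 40, 43, 46] (size 6, min 21) -> median=21
Step 14: insert 20 -> lo=[1, 8, 9, 14, 15, 16, 20] (size 7, max 20) hi=[21, 21, 26, 33, 40, 43, 46] (size 7, min 21) -> median=20.5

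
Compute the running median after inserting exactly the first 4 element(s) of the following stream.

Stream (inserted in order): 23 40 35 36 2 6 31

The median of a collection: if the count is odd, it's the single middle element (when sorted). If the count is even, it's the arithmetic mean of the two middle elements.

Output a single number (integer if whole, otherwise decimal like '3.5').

Step 1: insert 23 -> lo=[23] (size 1, max 23) hi=[] (size 0) -> median=23
Step 2: insert 40 -> lo=[23] (size 1, max 23) hi=[40] (size 1, min 40) -> median=31.5
Step 3: insert 35 -> lo=[23, 35] (size 2, max 35) hi=[40] (size 1, min 40) -> median=35
Step 4: insert 36 -> lo=[23, 35] (size 2, max 35) hi=[36, 40] (size 2, min 36) -> median=35.5

Answer: 35.5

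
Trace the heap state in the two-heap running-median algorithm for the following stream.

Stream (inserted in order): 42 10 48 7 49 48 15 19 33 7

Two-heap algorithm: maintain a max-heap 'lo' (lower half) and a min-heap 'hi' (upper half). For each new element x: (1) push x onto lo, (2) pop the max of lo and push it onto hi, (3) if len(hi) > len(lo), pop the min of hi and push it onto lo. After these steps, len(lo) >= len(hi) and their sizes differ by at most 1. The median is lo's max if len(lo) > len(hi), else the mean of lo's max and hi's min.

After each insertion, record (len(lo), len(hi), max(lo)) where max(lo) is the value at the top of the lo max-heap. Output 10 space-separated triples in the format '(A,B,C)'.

Step 1: insert 42 -> lo=[42] hi=[] -> (len(lo)=1, len(hi)=0, max(lo)=42)
Step 2: insert 10 -> lo=[10] hi=[42] -> (len(lo)=1, len(hi)=1, max(lo)=10)
Step 3: insert 48 -> lo=[10, 42] hi=[48] -> (len(lo)=2, len(hi)=1, max(lo)=42)
Step 4: insert 7 -> lo=[7, 10] hi=[42, 48] -> (len(lo)=2, len(hi)=2, max(lo)=10)
Step 5: insert 49 -> lo=[7, 10, 42] hi=[48, 49] -> (len(lo)=3, len(hi)=2, max(lo)=42)
Step 6: insert 48 -> lo=[7, 10, 42] hi=[48, 48, 49] -> (len(lo)=3, len(hi)=3, max(lo)=42)
Step 7: insert 15 -> lo=[7, 10, 15, 42] hi=[48, 48, 49] -> (len(lo)=4, len(hi)=3, max(lo)=42)
Step 8: insert 19 -> lo=[7, 10, 15, 19] hi=[42, 48, 48, 49] -> (len(lo)=4, len(hi)=4, max(lo)=19)
Step 9: insert 33 -> lo=[7, 10, 15, 19, 33] hi=[42, 48, 48, 49] -> (len(lo)=5, len(hi)=4, max(lo)=33)
Step 10: insert 7 -> lo=[7, 7, 10, 15, 19] hi=[33, 42, 48, 48, 49] -> (len(lo)=5, len(hi)=5, max(lo)=19)

Answer: (1,0,42) (1,1,10) (2,1,42) (2,2,10) (3,2,42) (3,3,42) (4,3,42) (4,4,19) (5,4,33) (5,5,19)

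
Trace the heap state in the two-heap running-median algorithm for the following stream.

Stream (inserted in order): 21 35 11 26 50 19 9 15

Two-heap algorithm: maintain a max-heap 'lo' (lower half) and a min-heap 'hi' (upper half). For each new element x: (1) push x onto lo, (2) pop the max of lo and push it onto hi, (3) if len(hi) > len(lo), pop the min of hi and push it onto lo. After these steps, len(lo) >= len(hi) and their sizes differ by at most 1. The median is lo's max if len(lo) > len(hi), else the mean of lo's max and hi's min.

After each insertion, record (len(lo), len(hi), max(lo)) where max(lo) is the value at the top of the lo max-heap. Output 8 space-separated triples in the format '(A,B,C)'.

Answer: (1,0,21) (1,1,21) (2,1,21) (2,2,21) (3,2,26) (3,3,21) (4,3,21) (4,4,19)

Derivation:
Step 1: insert 21 -> lo=[21] hi=[] -> (len(lo)=1, len(hi)=0, max(lo)=21)
Step 2: insert 35 -> lo=[21] hi=[35] -> (len(lo)=1, len(hi)=1, max(lo)=21)
Step 3: insert 11 -> lo=[11, 21] hi=[35] -> (len(lo)=2, len(hi)=1, max(lo)=21)
Step 4: insert 26 -> lo=[11, 21] hi=[26, 35] -> (len(lo)=2, len(hi)=2, max(lo)=21)
Step 5: insert 50 -> lo=[11, 21, 26] hi=[35, 50] -> (len(lo)=3, len(hi)=2, max(lo)=26)
Step 6: insert 19 -> lo=[11, 19, 21] hi=[26, 35, 50] -> (len(lo)=3, len(hi)=3, max(lo)=21)
Step 7: insert 9 -> lo=[9, 11, 19, 21] hi=[26, 35, 50] -> (len(lo)=4, len(hi)=3, max(lo)=21)
Step 8: insert 15 -> lo=[9, 11, 15, 19] hi=[21, 26, 35, 50] -> (len(lo)=4, len(hi)=4, max(lo)=19)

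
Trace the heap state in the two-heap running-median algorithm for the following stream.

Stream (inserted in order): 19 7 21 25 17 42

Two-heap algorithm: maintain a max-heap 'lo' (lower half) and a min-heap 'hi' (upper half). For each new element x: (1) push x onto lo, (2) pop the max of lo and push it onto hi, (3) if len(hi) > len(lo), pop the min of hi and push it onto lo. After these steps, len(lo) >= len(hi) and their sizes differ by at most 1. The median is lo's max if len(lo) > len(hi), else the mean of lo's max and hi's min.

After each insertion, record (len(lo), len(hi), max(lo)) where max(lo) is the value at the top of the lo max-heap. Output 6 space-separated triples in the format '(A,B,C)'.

Answer: (1,0,19) (1,1,7) (2,1,19) (2,2,19) (3,2,19) (3,3,19)

Derivation:
Step 1: insert 19 -> lo=[19] hi=[] -> (len(lo)=1, len(hi)=0, max(lo)=19)
Step 2: insert 7 -> lo=[7] hi=[19] -> (len(lo)=1, len(hi)=1, max(lo)=7)
Step 3: insert 21 -> lo=[7, 19] hi=[21] -> (len(lo)=2, len(hi)=1, max(lo)=19)
Step 4: insert 25 -> lo=[7, 19] hi=[21, 25] -> (len(lo)=2, len(hi)=2, max(lo)=19)
Step 5: insert 17 -> lo=[7, 17, 19] hi=[21, 25] -> (len(lo)=3, len(hi)=2, max(lo)=19)
Step 6: insert 42 -> lo=[7, 17, 19] hi=[21, 25, 42] -> (len(lo)=3, len(hi)=3, max(lo)=19)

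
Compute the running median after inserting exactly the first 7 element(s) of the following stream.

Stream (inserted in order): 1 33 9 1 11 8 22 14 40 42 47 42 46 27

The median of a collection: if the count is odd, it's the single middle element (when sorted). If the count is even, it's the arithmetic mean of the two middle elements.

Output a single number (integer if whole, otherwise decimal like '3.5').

Step 1: insert 1 -> lo=[1] (size 1, max 1) hi=[] (size 0) -> median=1
Step 2: insert 33 -> lo=[1] (size 1, max 1) hi=[33] (size 1, min 33) -> median=17
Step 3: insert 9 -> lo=[1, 9] (size 2, max 9) hi=[33] (size 1, min 33) -> median=9
Step 4: insert 1 -> lo=[1, 1] (size 2, max 1) hi=[9, 33] (size 2, min 9) -> median=5
Step 5: insert 11 -> lo=[1, 1, 9] (size 3, max 9) hi=[11, 33] (size 2, min 11) -> median=9
Step 6: insert 8 -> lo=[1, 1, 8] (size 3, max 8) hi=[9, 11, 33] (size 3, min 9) -> median=8.5
Step 7: insert 22 -> lo=[1, 1, 8, 9] (size 4, max 9) hi=[11, 22, 33] (size 3, min 11) -> median=9

Answer: 9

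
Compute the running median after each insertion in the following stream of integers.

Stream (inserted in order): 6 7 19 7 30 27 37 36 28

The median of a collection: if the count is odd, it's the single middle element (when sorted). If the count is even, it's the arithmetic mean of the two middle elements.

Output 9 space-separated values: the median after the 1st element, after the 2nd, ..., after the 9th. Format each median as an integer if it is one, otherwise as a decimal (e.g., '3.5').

Answer: 6 6.5 7 7 7 13 19 23 27

Derivation:
Step 1: insert 6 -> lo=[6] (size 1, max 6) hi=[] (size 0) -> median=6
Step 2: insert 7 -> lo=[6] (size 1, max 6) hi=[7] (size 1, min 7) -> median=6.5
Step 3: insert 19 -> lo=[6, 7] (size 2, max 7) hi=[19] (size 1, min 19) -> median=7
Step 4: insert 7 -> lo=[6, 7] (size 2, max 7) hi=[7, 19] (size 2, min 7) -> median=7
Step 5: insert 30 -> lo=[6, 7, 7] (size 3, max 7) hi=[19, 30] (size 2, min 19) -> median=7
Step 6: insert 27 -> lo=[6, 7, 7] (size 3, max 7) hi=[19, 27, 30] (size 3, min 19) -> median=13
Step 7: insert 37 -> lo=[6, 7, 7, 19] (size 4, max 19) hi=[27, 30, 37] (size 3, min 27) -> median=19
Step 8: insert 36 -> lo=[6, 7, 7, 19] (size 4, max 19) hi=[27, 30, 36, 37] (size 4, min 27) -> median=23
Step 9: insert 28 -> lo=[6, 7, 7, 19, 27] (size 5, max 27) hi=[28, 30, 36, 37] (size 4, min 28) -> median=27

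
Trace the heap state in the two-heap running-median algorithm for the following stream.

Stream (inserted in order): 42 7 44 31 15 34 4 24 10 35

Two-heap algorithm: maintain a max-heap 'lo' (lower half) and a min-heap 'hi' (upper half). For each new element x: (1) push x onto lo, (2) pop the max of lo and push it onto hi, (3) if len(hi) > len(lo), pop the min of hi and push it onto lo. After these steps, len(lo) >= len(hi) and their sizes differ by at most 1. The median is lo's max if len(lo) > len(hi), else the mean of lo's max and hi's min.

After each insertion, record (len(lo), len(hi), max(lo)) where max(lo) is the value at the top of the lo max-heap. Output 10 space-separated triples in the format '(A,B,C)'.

Step 1: insert 42 -> lo=[42] hi=[] -> (len(lo)=1, len(hi)=0, max(lo)=42)
Step 2: insert 7 -> lo=[7] hi=[42] -> (len(lo)=1, len(hi)=1, max(lo)=7)
Step 3: insert 44 -> lo=[7, 42] hi=[44] -> (len(lo)=2, len(hi)=1, max(lo)=42)
Step 4: insert 31 -> lo=[7, 31] hi=[42, 44] -> (len(lo)=2, len(hi)=2, max(lo)=31)
Step 5: insert 15 -> lo=[7, 15, 31] hi=[42, 44] -> (len(lo)=3, len(hi)=2, max(lo)=31)
Step 6: insert 34 -> lo=[7, 15, 31] hi=[34, 42, 44] -> (len(lo)=3, len(hi)=3, max(lo)=31)
Step 7: insert 4 -> lo=[4, 7, 15, 31] hi=[34, 42, 44] -> (len(lo)=4, len(hi)=3, max(lo)=31)
Step 8: insert 24 -> lo=[4, 7, 15, 24] hi=[31, 34, 42, 44] -> (len(lo)=4, len(hi)=4, max(lo)=24)
Step 9: insert 10 -> lo=[4, 7, 10, 15, 24] hi=[31, 34, 42, 44] -> (len(lo)=5, len(hi)=4, max(lo)=24)
Step 10: insert 35 -> lo=[4, 7, 10, 15, 24] hi=[31, 34, 35, 42, 44] -> (len(lo)=5, len(hi)=5, max(lo)=24)

Answer: (1,0,42) (1,1,7) (2,1,42) (2,2,31) (3,2,31) (3,3,31) (4,3,31) (4,4,24) (5,4,24) (5,5,24)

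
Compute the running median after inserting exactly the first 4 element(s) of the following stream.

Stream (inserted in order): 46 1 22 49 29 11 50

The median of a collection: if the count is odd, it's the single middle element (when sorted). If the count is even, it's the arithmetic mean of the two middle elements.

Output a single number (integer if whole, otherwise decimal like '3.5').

Answer: 34

Derivation:
Step 1: insert 46 -> lo=[46] (size 1, max 46) hi=[] (size 0) -> median=46
Step 2: insert 1 -> lo=[1] (size 1, max 1) hi=[46] (size 1, min 46) -> median=23.5
Step 3: insert 22 -> lo=[1, 22] (size 2, max 22) hi=[46] (size 1, min 46) -> median=22
Step 4: insert 49 -> lo=[1, 22] (size 2, max 22) hi=[46, 49] (size 2, min 46) -> median=34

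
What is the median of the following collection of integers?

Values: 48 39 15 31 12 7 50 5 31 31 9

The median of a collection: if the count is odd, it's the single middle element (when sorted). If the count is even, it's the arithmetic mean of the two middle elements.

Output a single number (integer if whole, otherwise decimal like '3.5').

Step 1: insert 48 -> lo=[48] (size 1, max 48) hi=[] (size 0) -> median=48
Step 2: insert 39 -> lo=[39] (size 1, max 39) hi=[48] (size 1, min 48) -> median=43.5
Step 3: insert 15 -> lo=[15, 39] (size 2, max 39) hi=[48] (size 1, min 48) -> median=39
Step 4: insert 31 -> lo=[15, 31] (size 2, max 31) hi=[39, 48] (size 2, min 39) -> median=35
Step 5: insert 12 -> lo=[12, 15, 31] (size 3, max 31) hi=[39, 48] (size 2, min 39) -> median=31
Step 6: insert 7 -> lo=[7, 12, 15] (size 3, max 15) hi=[31, 39, 48] (size 3, min 31) -> median=23
Step 7: insert 50 -> lo=[7, 12, 15, 31] (size 4, max 31) hi=[39, 48, 50] (size 3, min 39) -> median=31
Step 8: insert 5 -> lo=[5, 7, 12, 15] (size 4, max 15) hi=[31, 39, 48, 50] (size 4, min 31) -> median=23
Step 9: insert 31 -> lo=[5, 7, 12, 15, 31] (size 5, max 31) hi=[31, 39, 48, 50] (size 4, min 31) -> median=31
Step 10: insert 31 -> lo=[5, 7, 12, 15, 31] (size 5, max 31) hi=[31, 31, 39, 48, 50] (size 5, min 31) -> median=31
Step 11: insert 9 -> lo=[5, 7, 9, 12, 15, 31] (size 6, max 31) hi=[31, 31, 39, 48, 50] (size 5, min 31) -> median=31

Answer: 31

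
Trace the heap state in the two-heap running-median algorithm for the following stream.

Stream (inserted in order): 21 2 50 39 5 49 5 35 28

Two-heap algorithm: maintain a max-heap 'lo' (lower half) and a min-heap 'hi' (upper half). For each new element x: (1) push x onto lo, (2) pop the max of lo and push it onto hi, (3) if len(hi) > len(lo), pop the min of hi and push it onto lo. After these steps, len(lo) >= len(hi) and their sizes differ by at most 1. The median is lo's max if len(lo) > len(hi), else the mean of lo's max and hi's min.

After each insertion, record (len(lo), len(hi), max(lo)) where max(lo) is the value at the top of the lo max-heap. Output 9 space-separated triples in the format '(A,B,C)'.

Answer: (1,0,21) (1,1,2) (2,1,21) (2,2,21) (3,2,21) (3,3,21) (4,3,21) (4,4,21) (5,4,28)

Derivation:
Step 1: insert 21 -> lo=[21] hi=[] -> (len(lo)=1, len(hi)=0, max(lo)=21)
Step 2: insert 2 -> lo=[2] hi=[21] -> (len(lo)=1, len(hi)=1, max(lo)=2)
Step 3: insert 50 -> lo=[2, 21] hi=[50] -> (len(lo)=2, len(hi)=1, max(lo)=21)
Step 4: insert 39 -> lo=[2, 21] hi=[39, 50] -> (len(lo)=2, len(hi)=2, max(lo)=21)
Step 5: insert 5 -> lo=[2, 5, 21] hi=[39, 50] -> (len(lo)=3, len(hi)=2, max(lo)=21)
Step 6: insert 49 -> lo=[2, 5, 21] hi=[39, 49, 50] -> (len(lo)=3, len(hi)=3, max(lo)=21)
Step 7: insert 5 -> lo=[2, 5, 5, 21] hi=[39, 49, 50] -> (len(lo)=4, len(hi)=3, max(lo)=21)
Step 8: insert 35 -> lo=[2, 5, 5, 21] hi=[35, 39, 49, 50] -> (len(lo)=4, len(hi)=4, max(lo)=21)
Step 9: insert 28 -> lo=[2, 5, 5, 21, 28] hi=[35, 39, 49, 50] -> (len(lo)=5, len(hi)=4, max(lo)=28)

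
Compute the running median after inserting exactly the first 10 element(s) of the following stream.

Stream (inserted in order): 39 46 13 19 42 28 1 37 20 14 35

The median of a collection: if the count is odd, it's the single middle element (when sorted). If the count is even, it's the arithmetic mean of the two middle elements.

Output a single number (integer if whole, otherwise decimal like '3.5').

Answer: 24

Derivation:
Step 1: insert 39 -> lo=[39] (size 1, max 39) hi=[] (size 0) -> median=39
Step 2: insert 46 -> lo=[39] (size 1, max 39) hi=[46] (size 1, min 46) -> median=42.5
Step 3: insert 13 -> lo=[13, 39] (size 2, max 39) hi=[46] (size 1, min 46) -> median=39
Step 4: insert 19 -> lo=[13, 19] (size 2, max 19) hi=[39, 46] (size 2, min 39) -> median=29
Step 5: insert 42 -> lo=[13, 19, 39] (size 3, max 39) hi=[42, 46] (size 2, min 42) -> median=39
Step 6: insert 28 -> lo=[13, 19, 28] (size 3, max 28) hi=[39, 42, 46] (size 3, min 39) -> median=33.5
Step 7: insert 1 -> lo=[1, 13, 19, 28] (size 4, max 28) hi=[39, 42, 46] (size 3, min 39) -> median=28
Step 8: insert 37 -> lo=[1, 13, 19, 28] (size 4, max 28) hi=[37, 39, 42, 46] (size 4, min 37) -> median=32.5
Step 9: insert 20 -> lo=[1, 13, 19, 20, 28] (size 5, max 28) hi=[37, 39, 42, 46] (size 4, min 37) -> median=28
Step 10: insert 14 -> lo=[1, 13, 14, 19, 20] (size 5, max 20) hi=[28, 37, 39, 42, 46] (size 5, min 28) -> median=24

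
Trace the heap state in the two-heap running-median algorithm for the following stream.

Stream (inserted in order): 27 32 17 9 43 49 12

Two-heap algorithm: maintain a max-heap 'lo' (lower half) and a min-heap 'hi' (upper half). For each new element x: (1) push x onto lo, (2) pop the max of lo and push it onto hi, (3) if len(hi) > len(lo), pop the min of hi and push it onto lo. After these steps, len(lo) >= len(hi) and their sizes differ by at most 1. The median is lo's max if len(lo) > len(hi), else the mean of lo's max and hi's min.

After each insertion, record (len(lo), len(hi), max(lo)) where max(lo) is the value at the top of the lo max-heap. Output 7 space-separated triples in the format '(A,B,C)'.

Step 1: insert 27 -> lo=[27] hi=[] -> (len(lo)=1, len(hi)=0, max(lo)=27)
Step 2: insert 32 -> lo=[27] hi=[32] -> (len(lo)=1, len(hi)=1, max(lo)=27)
Step 3: insert 17 -> lo=[17, 27] hi=[32] -> (len(lo)=2, len(hi)=1, max(lo)=27)
Step 4: insert 9 -> lo=[9, 17] hi=[27, 32] -> (len(lo)=2, len(hi)=2, max(lo)=17)
Step 5: insert 43 -> lo=[9, 17, 27] hi=[32, 43] -> (len(lo)=3, len(hi)=2, max(lo)=27)
Step 6: insert 49 -> lo=[9, 17, 27] hi=[32, 43, 49] -> (len(lo)=3, len(hi)=3, max(lo)=27)
Step 7: insert 12 -> lo=[9, 12, 17, 27] hi=[32, 43, 49] -> (len(lo)=4, len(hi)=3, max(lo)=27)

Answer: (1,0,27) (1,1,27) (2,1,27) (2,2,17) (3,2,27) (3,3,27) (4,3,27)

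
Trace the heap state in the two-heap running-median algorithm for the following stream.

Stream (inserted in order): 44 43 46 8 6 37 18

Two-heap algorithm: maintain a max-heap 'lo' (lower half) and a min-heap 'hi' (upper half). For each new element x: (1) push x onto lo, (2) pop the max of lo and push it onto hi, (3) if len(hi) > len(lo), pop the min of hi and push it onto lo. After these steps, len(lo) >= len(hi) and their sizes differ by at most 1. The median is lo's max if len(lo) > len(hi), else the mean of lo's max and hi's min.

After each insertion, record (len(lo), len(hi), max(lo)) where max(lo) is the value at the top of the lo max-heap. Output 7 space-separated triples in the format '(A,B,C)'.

Answer: (1,0,44) (1,1,43) (2,1,44) (2,2,43) (3,2,43) (3,3,37) (4,3,37)

Derivation:
Step 1: insert 44 -> lo=[44] hi=[] -> (len(lo)=1, len(hi)=0, max(lo)=44)
Step 2: insert 43 -> lo=[43] hi=[44] -> (len(lo)=1, len(hi)=1, max(lo)=43)
Step 3: insert 46 -> lo=[43, 44] hi=[46] -> (len(lo)=2, len(hi)=1, max(lo)=44)
Step 4: insert 8 -> lo=[8, 43] hi=[44, 46] -> (len(lo)=2, len(hi)=2, max(lo)=43)
Step 5: insert 6 -> lo=[6, 8, 43] hi=[44, 46] -> (len(lo)=3, len(hi)=2, max(lo)=43)
Step 6: insert 37 -> lo=[6, 8, 37] hi=[43, 44, 46] -> (len(lo)=3, len(hi)=3, max(lo)=37)
Step 7: insert 18 -> lo=[6, 8, 18, 37] hi=[43, 44, 46] -> (len(lo)=4, len(hi)=3, max(lo)=37)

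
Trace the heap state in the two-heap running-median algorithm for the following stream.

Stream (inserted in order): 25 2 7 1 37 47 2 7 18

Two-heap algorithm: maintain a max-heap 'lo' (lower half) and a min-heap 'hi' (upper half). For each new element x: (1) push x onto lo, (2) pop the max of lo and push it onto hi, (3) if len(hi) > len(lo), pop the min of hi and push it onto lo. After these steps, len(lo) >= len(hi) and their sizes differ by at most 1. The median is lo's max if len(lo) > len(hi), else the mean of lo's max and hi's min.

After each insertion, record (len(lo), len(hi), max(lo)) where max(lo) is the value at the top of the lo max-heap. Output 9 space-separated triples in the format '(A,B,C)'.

Answer: (1,0,25) (1,1,2) (2,1,7) (2,2,2) (3,2,7) (3,3,7) (4,3,7) (4,4,7) (5,4,7)

Derivation:
Step 1: insert 25 -> lo=[25] hi=[] -> (len(lo)=1, len(hi)=0, max(lo)=25)
Step 2: insert 2 -> lo=[2] hi=[25] -> (len(lo)=1, len(hi)=1, max(lo)=2)
Step 3: insert 7 -> lo=[2, 7] hi=[25] -> (len(lo)=2, len(hi)=1, max(lo)=7)
Step 4: insert 1 -> lo=[1, 2] hi=[7, 25] -> (len(lo)=2, len(hi)=2, max(lo)=2)
Step 5: insert 37 -> lo=[1, 2, 7] hi=[25, 37] -> (len(lo)=3, len(hi)=2, max(lo)=7)
Step 6: insert 47 -> lo=[1, 2, 7] hi=[25, 37, 47] -> (len(lo)=3, len(hi)=3, max(lo)=7)
Step 7: insert 2 -> lo=[1, 2, 2, 7] hi=[25, 37, 47] -> (len(lo)=4, len(hi)=3, max(lo)=7)
Step 8: insert 7 -> lo=[1, 2, 2, 7] hi=[7, 25, 37, 47] -> (len(lo)=4, len(hi)=4, max(lo)=7)
Step 9: insert 18 -> lo=[1, 2, 2, 7, 7] hi=[18, 25, 37, 47] -> (len(lo)=5, len(hi)=4, max(lo)=7)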